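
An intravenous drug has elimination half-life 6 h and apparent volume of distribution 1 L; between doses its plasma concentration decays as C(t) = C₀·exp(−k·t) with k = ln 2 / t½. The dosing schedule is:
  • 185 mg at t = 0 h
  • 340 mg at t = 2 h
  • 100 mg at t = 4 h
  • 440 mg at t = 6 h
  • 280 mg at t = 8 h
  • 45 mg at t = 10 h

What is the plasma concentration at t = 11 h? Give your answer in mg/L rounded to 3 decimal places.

k = ln 2 / 6 = 0.11552 per h
Dose 1 (185 mg at t=0 h): 185·exp(−0.11552·11) = 51.914 mg/L
Dose 2 (340 mg at t=2 h): 340·exp(−0.11552·9) = 120.208 mg/L
Dose 3 (100 mg at t=4 h): 100·exp(−0.11552·7) = 44.545 mg/L
Dose 4 (440 mg at t=6 h): 440·exp(−0.11552·5) = 246.942 mg/L
Dose 5 (280 mg at t=8 h): 280·exp(−0.11552·3) = 197.990 mg/L
Dose 6 (45 mg at t=10 h): 45·exp(−0.11552·1) = 40.090 mg/L
C(11) = 51.914 + 120.208 + 44.545 + 246.942 + 197.990 + 40.090 = 701.689 mg/L

701.689 mg/L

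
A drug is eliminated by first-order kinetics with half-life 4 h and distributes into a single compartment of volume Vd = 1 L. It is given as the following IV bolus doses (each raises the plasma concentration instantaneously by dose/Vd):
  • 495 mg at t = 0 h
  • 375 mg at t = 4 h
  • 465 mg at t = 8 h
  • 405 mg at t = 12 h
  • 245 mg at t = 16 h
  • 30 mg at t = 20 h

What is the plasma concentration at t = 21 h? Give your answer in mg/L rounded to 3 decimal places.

294.971 mg/L

k = ln 2 / 4 = 0.17329 per h
Dose 1 (495 mg at t=0 h): 495·exp(−0.17329·21) = 13.008 mg/L
Dose 2 (375 mg at t=4 h): 375·exp(−0.17329·17) = 19.709 mg/L
Dose 3 (465 mg at t=8 h): 465·exp(−0.17329·13) = 48.877 mg/L
Dose 4 (405 mg at t=12 h): 405·exp(−0.17329·9) = 85.141 mg/L
Dose 5 (245 mg at t=16 h): 245·exp(−0.17329·5) = 103.010 mg/L
Dose 6 (30 mg at t=20 h): 30·exp(−0.17329·1) = 25.227 mg/L
C(21) = 13.008 + 19.709 + 48.877 + 85.141 + 103.010 + 25.227 = 294.971 mg/L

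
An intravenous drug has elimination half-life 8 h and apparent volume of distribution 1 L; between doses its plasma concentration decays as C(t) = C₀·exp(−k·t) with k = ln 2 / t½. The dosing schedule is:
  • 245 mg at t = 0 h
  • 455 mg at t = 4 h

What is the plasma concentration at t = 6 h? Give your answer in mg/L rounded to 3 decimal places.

528.286 mg/L

k = ln 2 / 8 = 0.08664 per h
Dose 1 (245 mg at t=0 h): 245·exp(−0.08664·6) = 145.678 mg/L
Dose 2 (455 mg at t=4 h): 455·exp(−0.08664·2) = 382.608 mg/L
C(6) = 145.678 + 382.608 = 528.286 mg/L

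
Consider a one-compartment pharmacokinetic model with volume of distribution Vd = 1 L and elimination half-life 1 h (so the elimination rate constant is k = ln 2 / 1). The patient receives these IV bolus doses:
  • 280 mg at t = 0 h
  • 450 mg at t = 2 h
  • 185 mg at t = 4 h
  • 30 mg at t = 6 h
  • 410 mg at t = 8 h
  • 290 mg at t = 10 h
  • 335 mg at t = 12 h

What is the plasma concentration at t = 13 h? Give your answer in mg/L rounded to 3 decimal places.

k = ln 2 / 1 = 0.69315 per h
Dose 1 (280 mg at t=0 h): 280·exp(−0.69315·13) = 0.034 mg/L
Dose 2 (450 mg at t=2 h): 450·exp(−0.69315·11) = 0.220 mg/L
Dose 3 (185 mg at t=4 h): 185·exp(−0.69315·9) = 0.361 mg/L
Dose 4 (30 mg at t=6 h): 30·exp(−0.69315·7) = 0.234 mg/L
Dose 5 (410 mg at t=8 h): 410·exp(−0.69315·5) = 12.812 mg/L
Dose 6 (290 mg at t=10 h): 290·exp(−0.69315·3) = 36.250 mg/L
Dose 7 (335 mg at t=12 h): 335·exp(−0.69315·1) = 167.500 mg/L
C(13) = 0.034 + 0.220 + 0.361 + 0.234 + 12.812 + 36.250 + 167.500 = 217.412 mg/L

217.412 mg/L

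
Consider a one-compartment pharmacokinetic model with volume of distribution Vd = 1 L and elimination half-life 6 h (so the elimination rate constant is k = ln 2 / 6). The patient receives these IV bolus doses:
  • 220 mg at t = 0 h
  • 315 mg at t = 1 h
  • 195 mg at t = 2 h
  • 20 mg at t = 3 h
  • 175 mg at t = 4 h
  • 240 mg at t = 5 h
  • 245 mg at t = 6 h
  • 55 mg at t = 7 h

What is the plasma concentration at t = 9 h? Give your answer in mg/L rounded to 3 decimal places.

765.953 mg/L

k = ln 2 / 6 = 0.11552 per h
Dose 1 (220 mg at t=0 h): 220·exp(−0.11552·9) = 77.782 mg/L
Dose 2 (315 mg at t=1 h): 315·exp(−0.11552·8) = 125.008 mg/L
Dose 3 (195 mg at t=2 h): 195·exp(−0.11552·7) = 86.863 mg/L
Dose 4 (20 mg at t=3 h): 20·exp(−0.11552·6) = 10.000 mg/L
Dose 5 (175 mg at t=4 h): 175·exp(−0.11552·5) = 98.215 mg/L
Dose 6 (240 mg at t=5 h): 240·exp(−0.11552·4) = 151.191 mg/L
Dose 7 (245 mg at t=6 h): 245·exp(−0.11552·3) = 173.241 mg/L
Dose 8 (55 mg at t=7 h): 55·exp(−0.11552·2) = 43.654 mg/L
C(9) = 77.782 + 125.008 + 86.863 + 10.000 + 98.215 + 151.191 + 173.241 + 43.654 = 765.953 mg/L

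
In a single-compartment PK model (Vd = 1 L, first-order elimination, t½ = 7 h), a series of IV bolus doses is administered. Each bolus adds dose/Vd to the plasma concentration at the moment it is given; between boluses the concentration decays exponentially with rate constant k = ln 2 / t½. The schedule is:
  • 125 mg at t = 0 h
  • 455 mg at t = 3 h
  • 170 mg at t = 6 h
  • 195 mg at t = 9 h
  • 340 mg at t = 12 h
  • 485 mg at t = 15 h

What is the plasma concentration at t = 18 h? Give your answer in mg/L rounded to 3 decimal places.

803.895 mg/L

k = ln 2 / 7 = 0.09902 per h
Dose 1 (125 mg at t=0 h): 125·exp(−0.09902·18) = 21.030 mg/L
Dose 2 (455 mg at t=3 h): 455·exp(−0.09902·15) = 103.026 mg/L
Dose 3 (170 mg at t=6 h): 170·exp(−0.09902·12) = 51.808 mg/L
Dose 4 (195 mg at t=9 h): 195·exp(−0.09902·9) = 79.983 mg/L
Dose 5 (340 mg at t=12 h): 340·exp(−0.09902·6) = 187.695 mg/L
Dose 6 (485 mg at t=15 h): 485·exp(−0.09902·3) = 360.354 mg/L
C(18) = 21.030 + 103.026 + 51.808 + 79.983 + 187.695 + 360.354 = 803.895 mg/L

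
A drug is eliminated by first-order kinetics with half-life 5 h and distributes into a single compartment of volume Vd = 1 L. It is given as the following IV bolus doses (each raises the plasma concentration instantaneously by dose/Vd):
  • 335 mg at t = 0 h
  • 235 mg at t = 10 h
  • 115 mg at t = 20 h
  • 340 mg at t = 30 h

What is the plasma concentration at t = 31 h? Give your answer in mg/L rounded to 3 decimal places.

k = ln 2 / 5 = 0.13863 per h
Dose 1 (335 mg at t=0 h): 335·exp(−0.13863·31) = 4.557 mg/L
Dose 2 (235 mg at t=10 h): 235·exp(−0.13863·21) = 12.786 mg/L
Dose 3 (115 mg at t=20 h): 115·exp(−0.13863·11) = 25.028 mg/L
Dose 4 (340 mg at t=30 h): 340·exp(−0.13863·1) = 295.987 mg/L
C(31) = 4.557 + 12.786 + 25.028 + 295.987 = 338.359 mg/L

338.359 mg/L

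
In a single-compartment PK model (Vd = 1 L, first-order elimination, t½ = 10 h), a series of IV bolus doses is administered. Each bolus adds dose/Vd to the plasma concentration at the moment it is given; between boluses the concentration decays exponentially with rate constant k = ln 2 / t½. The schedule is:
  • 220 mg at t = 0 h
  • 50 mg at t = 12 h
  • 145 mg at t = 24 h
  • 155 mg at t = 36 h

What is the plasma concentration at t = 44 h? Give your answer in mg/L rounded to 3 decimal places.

141.136 mg/L

k = ln 2 / 10 = 0.06931 per h
Dose 1 (220 mg at t=0 h): 220·exp(−0.06931·44) = 10.421 mg/L
Dose 2 (50 mg at t=12 h): 50·exp(−0.06931·32) = 5.441 mg/L
Dose 3 (145 mg at t=24 h): 145·exp(−0.06931·20) = 36.250 mg/L
Dose 4 (155 mg at t=36 h): 155·exp(−0.06931·8) = 89.024 mg/L
C(44) = 10.421 + 5.441 + 36.250 + 89.024 = 141.136 mg/L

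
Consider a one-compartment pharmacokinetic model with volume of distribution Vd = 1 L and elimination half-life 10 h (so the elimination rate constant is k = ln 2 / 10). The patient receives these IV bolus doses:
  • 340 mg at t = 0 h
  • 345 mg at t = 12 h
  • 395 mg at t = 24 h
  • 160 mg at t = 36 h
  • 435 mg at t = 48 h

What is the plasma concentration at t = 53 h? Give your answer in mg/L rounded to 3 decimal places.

k = ln 2 / 10 = 0.06931 per h
Dose 1 (340 mg at t=0 h): 340·exp(−0.06931·53) = 8.630 mg/L
Dose 2 (345 mg at t=12 h): 345·exp(−0.06931·41) = 20.119 mg/L
Dose 3 (395 mg at t=24 h): 395·exp(−0.06931·29) = 52.919 mg/L
Dose 4 (160 mg at t=36 h): 160·exp(−0.06931·17) = 49.246 mg/L
Dose 5 (435 mg at t=48 h): 435·exp(−0.06931·5) = 307.591 mg/L
C(53) = 8.630 + 20.119 + 52.919 + 49.246 + 307.591 = 438.505 mg/L

438.505 mg/L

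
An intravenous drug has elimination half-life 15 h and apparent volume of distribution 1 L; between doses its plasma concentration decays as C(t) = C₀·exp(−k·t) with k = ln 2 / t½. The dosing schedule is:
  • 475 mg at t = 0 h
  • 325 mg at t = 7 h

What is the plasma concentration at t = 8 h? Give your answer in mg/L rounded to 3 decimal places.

k = ln 2 / 15 = 0.04621 per h
Dose 1 (475 mg at t=0 h): 475·exp(−0.04621·8) = 328.204 mg/L
Dose 2 (325 mg at t=7 h): 325·exp(−0.04621·1) = 310.324 mg/L
C(8) = 328.204 + 310.324 = 638.528 mg/L

638.528 mg/L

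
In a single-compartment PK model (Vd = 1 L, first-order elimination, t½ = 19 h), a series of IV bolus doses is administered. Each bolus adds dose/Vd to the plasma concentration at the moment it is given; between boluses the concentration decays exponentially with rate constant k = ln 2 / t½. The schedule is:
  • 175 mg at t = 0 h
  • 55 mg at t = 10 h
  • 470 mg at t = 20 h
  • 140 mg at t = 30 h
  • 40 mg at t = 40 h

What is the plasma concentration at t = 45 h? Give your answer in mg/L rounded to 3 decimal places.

k = ln 2 / 19 = 0.03648 per h
Dose 1 (175 mg at t=0 h): 175·exp(−0.03648·45) = 33.890 mg/L
Dose 2 (55 mg at t=10 h): 55·exp(−0.03648·35) = 15.340 mg/L
Dose 3 (470 mg at t=20 h): 470·exp(−0.03648·25) = 188.802 mg/L
Dose 4 (140 mg at t=30 h): 140·exp(−0.03648·15) = 80.998 mg/L
Dose 5 (40 mg at t=40 h): 40·exp(−0.03648·5) = 33.330 mg/L
C(45) = 33.890 + 15.340 + 188.802 + 80.998 + 33.330 = 352.360 mg/L

352.360 mg/L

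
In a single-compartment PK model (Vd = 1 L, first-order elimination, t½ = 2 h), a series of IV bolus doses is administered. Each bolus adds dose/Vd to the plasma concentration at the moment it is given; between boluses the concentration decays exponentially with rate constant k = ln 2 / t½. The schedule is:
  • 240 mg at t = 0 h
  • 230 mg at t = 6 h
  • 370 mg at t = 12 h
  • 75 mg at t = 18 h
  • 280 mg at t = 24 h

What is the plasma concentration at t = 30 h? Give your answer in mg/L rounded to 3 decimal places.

36.958 mg/L

k = ln 2 / 2 = 0.34657 per h
Dose 1 (240 mg at t=0 h): 240·exp(−0.34657·30) = 0.007 mg/L
Dose 2 (230 mg at t=6 h): 230·exp(−0.34657·24) = 0.056 mg/L
Dose 3 (370 mg at t=12 h): 370·exp(−0.34657·18) = 0.723 mg/L
Dose 4 (75 mg at t=18 h): 75·exp(−0.34657·12) = 1.172 mg/L
Dose 5 (280 mg at t=24 h): 280·exp(−0.34657·6) = 35.000 mg/L
C(30) = 0.007 + 0.056 + 0.723 + 1.172 + 35.000 = 36.958 mg/L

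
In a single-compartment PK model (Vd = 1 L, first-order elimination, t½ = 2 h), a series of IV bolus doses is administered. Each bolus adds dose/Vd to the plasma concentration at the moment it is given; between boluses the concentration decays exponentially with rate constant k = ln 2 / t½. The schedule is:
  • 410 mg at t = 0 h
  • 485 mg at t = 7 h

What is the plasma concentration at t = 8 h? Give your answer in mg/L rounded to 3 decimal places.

368.572 mg/L

k = ln 2 / 2 = 0.34657 per h
Dose 1 (410 mg at t=0 h): 410·exp(−0.34657·8) = 25.625 mg/L
Dose 2 (485 mg at t=7 h): 485·exp(−0.34657·1) = 342.947 mg/L
C(8) = 25.625 + 342.947 = 368.572 mg/L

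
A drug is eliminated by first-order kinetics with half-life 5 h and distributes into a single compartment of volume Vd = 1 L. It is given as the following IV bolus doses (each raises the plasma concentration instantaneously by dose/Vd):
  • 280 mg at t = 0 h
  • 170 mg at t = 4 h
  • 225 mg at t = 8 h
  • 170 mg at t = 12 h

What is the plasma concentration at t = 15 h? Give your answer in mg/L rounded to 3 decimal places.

269.416 mg/L

k = ln 2 / 5 = 0.13863 per h
Dose 1 (280 mg at t=0 h): 280·exp(−0.13863·15) = 35.000 mg/L
Dose 2 (170 mg at t=4 h): 170·exp(−0.13863·11) = 36.998 mg/L
Dose 3 (225 mg at t=8 h): 225·exp(−0.13863·7) = 85.259 mg/L
Dose 4 (170 mg at t=12 h): 170·exp(−0.13863·3) = 112.158 mg/L
C(15) = 35.000 + 36.998 + 85.259 + 112.158 = 269.416 mg/L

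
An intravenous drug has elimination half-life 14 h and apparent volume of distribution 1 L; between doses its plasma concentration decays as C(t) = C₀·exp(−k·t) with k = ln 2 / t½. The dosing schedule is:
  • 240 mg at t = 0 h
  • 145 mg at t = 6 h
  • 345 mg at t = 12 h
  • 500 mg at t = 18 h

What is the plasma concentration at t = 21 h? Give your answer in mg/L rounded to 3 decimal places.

k = ln 2 / 14 = 0.04951 per h
Dose 1 (240 mg at t=0 h): 240·exp(−0.04951·21) = 84.853 mg/L
Dose 2 (145 mg at t=6 h): 145·exp(−0.04951·15) = 68.998 mg/L
Dose 3 (345 mg at t=12 h): 345·exp(−0.04951·9) = 220.953 mg/L
Dose 4 (500 mg at t=18 h): 500·exp(−0.04951·3) = 430.986 mg/L
C(21) = 84.853 + 68.998 + 220.953 + 430.986 = 805.790 mg/L

805.790 mg/L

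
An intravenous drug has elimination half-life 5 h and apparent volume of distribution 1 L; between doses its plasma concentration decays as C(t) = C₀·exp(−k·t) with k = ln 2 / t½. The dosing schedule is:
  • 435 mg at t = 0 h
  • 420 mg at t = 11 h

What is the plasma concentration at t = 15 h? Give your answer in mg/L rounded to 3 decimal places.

k = ln 2 / 5 = 0.13863 per h
Dose 1 (435 mg at t=0 h): 435·exp(−0.13863·15) = 54.375 mg/L
Dose 2 (420 mg at t=11 h): 420·exp(−0.13863·4) = 241.227 mg/L
C(15) = 54.375 + 241.227 = 295.602 mg/L

295.602 mg/L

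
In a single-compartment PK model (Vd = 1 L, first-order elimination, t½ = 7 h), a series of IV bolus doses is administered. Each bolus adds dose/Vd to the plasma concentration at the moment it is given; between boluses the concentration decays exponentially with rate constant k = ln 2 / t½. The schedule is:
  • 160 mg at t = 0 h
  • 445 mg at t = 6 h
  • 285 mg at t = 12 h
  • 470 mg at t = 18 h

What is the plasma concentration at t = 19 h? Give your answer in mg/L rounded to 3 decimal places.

715.400 mg/L

k = ln 2 / 7 = 0.09902 per h
Dose 1 (160 mg at t=0 h): 160·exp(−0.09902·19) = 24.380 mg/L
Dose 2 (445 mg at t=6 h): 445·exp(−0.09902·13) = 122.830 mg/L
Dose 3 (285 mg at t=12 h): 285·exp(−0.09902·7) = 142.500 mg/L
Dose 4 (470 mg at t=18 h): 470·exp(−0.09902·1) = 425.690 mg/L
C(19) = 24.380 + 122.830 + 142.500 + 425.690 = 715.400 mg/L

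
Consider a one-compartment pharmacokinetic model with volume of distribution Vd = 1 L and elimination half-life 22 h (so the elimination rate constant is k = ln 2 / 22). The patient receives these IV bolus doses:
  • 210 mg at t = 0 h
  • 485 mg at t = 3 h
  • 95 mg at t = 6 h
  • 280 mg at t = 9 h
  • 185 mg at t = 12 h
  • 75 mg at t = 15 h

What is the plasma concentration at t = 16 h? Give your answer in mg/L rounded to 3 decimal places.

k = ln 2 / 22 = 0.03151 per h
Dose 1 (210 mg at t=0 h): 210·exp(−0.03151·16) = 126.849 mg/L
Dose 2 (485 mg at t=3 h): 485·exp(−0.03151·13) = 322.003 mg/L
Dose 3 (95 mg at t=6 h): 95·exp(−0.03151·10) = 69.325 mg/L
Dose 4 (280 mg at t=9 h): 280·exp(−0.03151·7) = 224.582 mg/L
Dose 5 (185 mg at t=12 h): 185·exp(−0.03151·4) = 163.094 mg/L
Dose 6 (75 mg at t=15 h): 75·exp(−0.03151·1) = 72.674 mg/L
C(16) = 126.849 + 322.003 + 69.325 + 224.582 + 163.094 + 72.674 = 978.529 mg/L

978.529 mg/L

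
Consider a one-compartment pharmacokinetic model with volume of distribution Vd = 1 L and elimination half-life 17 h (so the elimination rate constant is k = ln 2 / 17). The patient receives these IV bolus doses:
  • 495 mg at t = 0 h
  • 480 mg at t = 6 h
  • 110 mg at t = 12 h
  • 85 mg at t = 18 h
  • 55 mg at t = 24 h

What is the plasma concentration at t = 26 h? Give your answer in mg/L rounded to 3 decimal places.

558.036 mg/L

k = ln 2 / 17 = 0.04077 per h
Dose 1 (495 mg at t=0 h): 495·exp(−0.04077·26) = 171.477 mg/L
Dose 2 (480 mg at t=6 h): 480·exp(−0.04077·20) = 212.368 mg/L
Dose 3 (110 mg at t=12 h): 110·exp(−0.04077·14) = 62.156 mg/L
Dose 4 (85 mg at t=18 h): 85·exp(−0.04077·8) = 61.342 mg/L
Dose 5 (55 mg at t=24 h): 55·exp(−0.04077·2) = 50.693 mg/L
C(26) = 171.477 + 212.368 + 62.156 + 61.342 + 50.693 = 558.036 mg/L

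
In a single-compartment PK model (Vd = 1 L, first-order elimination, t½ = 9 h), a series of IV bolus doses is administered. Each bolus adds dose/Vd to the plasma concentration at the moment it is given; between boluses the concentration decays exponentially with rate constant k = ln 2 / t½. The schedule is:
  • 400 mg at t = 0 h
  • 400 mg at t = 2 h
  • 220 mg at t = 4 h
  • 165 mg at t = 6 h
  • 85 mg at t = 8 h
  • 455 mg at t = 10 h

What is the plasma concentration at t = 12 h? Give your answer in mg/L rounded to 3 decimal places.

k = ln 2 / 9 = 0.07702 per h
Dose 1 (400 mg at t=0 h): 400·exp(−0.07702·12) = 158.740 mg/L
Dose 2 (400 mg at t=2 h): 400·exp(−0.07702·10) = 185.175 mg/L
Dose 3 (220 mg at t=4 h): 220·exp(−0.07702·8) = 118.807 mg/L
Dose 4 (165 mg at t=6 h): 165·exp(−0.07702·6) = 103.943 mg/L
Dose 5 (85 mg at t=8 h): 85·exp(−0.07702·4) = 62.464 mg/L
Dose 6 (455 mg at t=10 h): 455·exp(−0.07702·2) = 390.046 mg/L
C(12) = 158.740 + 185.175 + 118.807 + 103.943 + 62.464 + 390.046 = 1019.175 mg/L

1019.175 mg/L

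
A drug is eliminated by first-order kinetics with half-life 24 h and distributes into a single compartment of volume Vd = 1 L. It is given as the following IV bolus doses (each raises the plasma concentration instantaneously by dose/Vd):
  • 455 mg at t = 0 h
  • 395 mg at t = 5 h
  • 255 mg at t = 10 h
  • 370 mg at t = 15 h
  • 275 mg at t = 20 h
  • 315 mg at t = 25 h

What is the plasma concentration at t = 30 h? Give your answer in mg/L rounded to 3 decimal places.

k = ln 2 / 24 = 0.02888 per h
Dose 1 (455 mg at t=0 h): 455·exp(−0.02888·30) = 191.304 mg/L
Dose 2 (395 mg at t=5 h): 395·exp(−0.02888·25) = 191.878 mg/L
Dose 3 (255 mg at t=10 h): 255·exp(−0.02888·20) = 143.114 mg/L
Dose 4 (370 mg at t=15 h): 370·exp(−0.02888·15) = 239.915 mg/L
Dose 5 (275 mg at t=20 h): 275·exp(−0.02888·10) = 206.017 mg/L
Dose 6 (315 mg at t=25 h): 315·exp(−0.02888·5) = 272.644 mg/L
C(30) = 191.304 + 191.878 + 143.114 + 239.915 + 206.017 + 272.644 = 1244.872 mg/L

1244.872 mg/L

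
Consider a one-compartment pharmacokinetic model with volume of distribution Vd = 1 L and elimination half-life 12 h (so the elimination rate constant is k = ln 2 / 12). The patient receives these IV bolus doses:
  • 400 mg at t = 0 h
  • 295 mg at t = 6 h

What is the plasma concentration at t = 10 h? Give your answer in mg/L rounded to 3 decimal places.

k = ln 2 / 12 = 0.05776 per h
Dose 1 (400 mg at t=0 h): 400·exp(−0.05776·10) = 224.492 mg/L
Dose 2 (295 mg at t=6 h): 295·exp(−0.05776·4) = 234.142 mg/L
C(10) = 224.492 + 234.142 = 458.634 mg/L

458.634 mg/L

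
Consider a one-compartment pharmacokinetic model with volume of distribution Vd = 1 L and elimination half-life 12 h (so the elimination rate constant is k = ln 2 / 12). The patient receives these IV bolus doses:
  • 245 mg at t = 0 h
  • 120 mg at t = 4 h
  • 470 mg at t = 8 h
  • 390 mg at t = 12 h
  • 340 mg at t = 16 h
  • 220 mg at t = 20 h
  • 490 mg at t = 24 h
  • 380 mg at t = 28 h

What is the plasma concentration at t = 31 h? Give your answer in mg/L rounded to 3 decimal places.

k = ln 2 / 12 = 0.05776 per h
Dose 1 (245 mg at t=0 h): 245·exp(−0.05776·31) = 40.879 mg/L
Dose 2 (120 mg at t=4 h): 120·exp(−0.05776·27) = 25.227 mg/L
Dose 3 (470 mg at t=8 h): 470·exp(−0.05776·23) = 124.487 mg/L
Dose 4 (390 mg at t=12 h): 390·exp(−0.05776·19) = 130.147 mg/L
Dose 5 (340 mg at t=16 h): 340·exp(−0.05776·15) = 142.952 mg/L
Dose 6 (220 mg at t=20 h): 220·exp(−0.05776·11) = 116.541 mg/L
Dose 7 (490 mg at t=24 h): 490·exp(−0.05776·7) = 327.036 mg/L
Dose 8 (380 mg at t=28 h): 380·exp(−0.05776·3) = 319.541 mg/L
C(31) = 40.879 + 25.227 + 124.487 + 130.147 + 142.952 + 116.541 + 327.036 + 319.541 = 1226.810 mg/L

1226.810 mg/L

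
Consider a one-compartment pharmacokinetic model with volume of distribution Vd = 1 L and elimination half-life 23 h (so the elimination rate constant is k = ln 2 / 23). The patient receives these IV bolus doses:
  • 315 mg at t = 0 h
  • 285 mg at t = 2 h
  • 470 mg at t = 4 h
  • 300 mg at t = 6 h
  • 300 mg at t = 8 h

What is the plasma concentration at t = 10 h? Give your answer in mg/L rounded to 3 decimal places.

k = ln 2 / 23 = 0.03014 per h
Dose 1 (315 mg at t=0 h): 315·exp(−0.03014·10) = 233.039 mg/L
Dose 2 (285 mg at t=2 h): 285·exp(−0.03014·8) = 223.944 mg/L
Dose 3 (470 mg at t=4 h): 470·exp(−0.03014·6) = 392.255 mg/L
Dose 4 (300 mg at t=6 h): 300·exp(−0.03014·4) = 265.931 mg/L
Dose 5 (300 mg at t=8 h): 300·exp(−0.03014·2) = 282.452 mg/L
C(10) = 233.039 + 223.944 + 392.255 + 265.931 + 282.452 = 1397.620 mg/L

1397.620 mg/L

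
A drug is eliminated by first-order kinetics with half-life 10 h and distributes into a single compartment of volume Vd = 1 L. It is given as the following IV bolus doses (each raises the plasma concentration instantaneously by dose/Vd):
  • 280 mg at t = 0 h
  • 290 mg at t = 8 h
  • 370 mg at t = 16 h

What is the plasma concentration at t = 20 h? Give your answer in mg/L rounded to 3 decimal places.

k = ln 2 / 10 = 0.06931 per h
Dose 1 (280 mg at t=0 h): 280·exp(−0.06931·20) = 70.000 mg/L
Dose 2 (290 mg at t=8 h): 290·exp(−0.06931·12) = 126.230 mg/L
Dose 3 (370 mg at t=16 h): 370·exp(−0.06931·4) = 280.408 mg/L
C(20) = 70.000 + 126.230 + 280.408 = 476.637 mg/L

476.637 mg/L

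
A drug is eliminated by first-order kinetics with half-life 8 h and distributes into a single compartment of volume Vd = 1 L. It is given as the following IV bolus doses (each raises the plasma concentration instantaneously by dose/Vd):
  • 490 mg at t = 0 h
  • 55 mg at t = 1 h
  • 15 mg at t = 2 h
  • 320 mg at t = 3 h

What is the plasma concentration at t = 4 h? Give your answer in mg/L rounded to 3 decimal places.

k = ln 2 / 8 = 0.08664 per h
Dose 1 (490 mg at t=0 h): 490·exp(−0.08664·4) = 346.482 mg/L
Dose 2 (55 mg at t=1 h): 55·exp(−0.08664·3) = 42.411 mg/L
Dose 3 (15 mg at t=2 h): 15·exp(−0.08664·2) = 12.613 mg/L
Dose 4 (320 mg at t=3 h): 320·exp(−0.08664·1) = 293.441 mg/L
C(4) = 346.482 + 42.411 + 12.613 + 293.441 = 694.948 mg/L

694.948 mg/L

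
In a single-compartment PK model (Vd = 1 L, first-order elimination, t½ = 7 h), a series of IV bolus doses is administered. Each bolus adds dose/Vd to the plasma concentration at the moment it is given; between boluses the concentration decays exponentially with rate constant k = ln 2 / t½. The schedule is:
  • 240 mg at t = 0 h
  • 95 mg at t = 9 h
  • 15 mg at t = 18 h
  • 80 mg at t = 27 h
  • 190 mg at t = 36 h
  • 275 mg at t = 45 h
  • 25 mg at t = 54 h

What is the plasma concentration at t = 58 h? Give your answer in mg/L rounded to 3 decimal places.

k = ln 2 / 7 = 0.09902 per h
Dose 1 (240 mg at t=0 h): 240·exp(−0.09902·58) = 0.769 mg/L
Dose 2 (95 mg at t=9 h): 95·exp(−0.09902·49) = 0.742 mg/L
Dose 3 (15 mg at t=18 h): 15·exp(−0.09902·40) = 0.286 mg/L
Dose 4 (80 mg at t=27 h): 80·exp(−0.09902·31) = 3.715 mg/L
Dose 5 (190 mg at t=36 h): 190·exp(−0.09902·22) = 21.511 mg/L
Dose 6 (275 mg at t=45 h): 275·exp(−0.09902·13) = 75.906 mg/L
Dose 7 (25 mg at t=54 h): 25·exp(−0.09902·4) = 16.824 mg/L
C(58) = 0.769 + 0.742 + 0.286 + 3.715 + 21.511 + 75.906 + 16.824 = 119.753 mg/L

119.753 mg/L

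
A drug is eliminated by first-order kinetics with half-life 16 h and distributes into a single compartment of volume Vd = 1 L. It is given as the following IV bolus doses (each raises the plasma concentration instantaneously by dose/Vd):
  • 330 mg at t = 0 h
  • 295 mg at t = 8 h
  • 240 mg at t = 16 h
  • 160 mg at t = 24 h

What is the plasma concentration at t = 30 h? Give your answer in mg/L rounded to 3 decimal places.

457.943 mg/L

k = ln 2 / 16 = 0.04332 per h
Dose 1 (330 mg at t=0 h): 330·exp(−0.04332·30) = 89.967 mg/L
Dose 2 (295 mg at t=8 h): 295·exp(−0.04332·22) = 113.738 mg/L
Dose 3 (240 mg at t=16 h): 240·exp(−0.04332·14) = 130.861 mg/L
Dose 4 (160 mg at t=24 h): 160·exp(−0.04332·6) = 123.377 mg/L
C(30) = 89.967 + 113.738 + 130.861 + 123.377 = 457.943 mg/L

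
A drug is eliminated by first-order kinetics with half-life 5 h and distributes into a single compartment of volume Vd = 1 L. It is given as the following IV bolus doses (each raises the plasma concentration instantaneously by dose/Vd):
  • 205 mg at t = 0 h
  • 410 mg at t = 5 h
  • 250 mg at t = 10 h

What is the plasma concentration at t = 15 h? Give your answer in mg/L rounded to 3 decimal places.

253.125 mg/L

k = ln 2 / 5 = 0.13863 per h
Dose 1 (205 mg at t=0 h): 205·exp(−0.13863·15) = 25.625 mg/L
Dose 2 (410 mg at t=5 h): 410·exp(−0.13863·10) = 102.500 mg/L
Dose 3 (250 mg at t=10 h): 250·exp(−0.13863·5) = 125.000 mg/L
C(15) = 25.625 + 102.500 + 125.000 = 253.125 mg/L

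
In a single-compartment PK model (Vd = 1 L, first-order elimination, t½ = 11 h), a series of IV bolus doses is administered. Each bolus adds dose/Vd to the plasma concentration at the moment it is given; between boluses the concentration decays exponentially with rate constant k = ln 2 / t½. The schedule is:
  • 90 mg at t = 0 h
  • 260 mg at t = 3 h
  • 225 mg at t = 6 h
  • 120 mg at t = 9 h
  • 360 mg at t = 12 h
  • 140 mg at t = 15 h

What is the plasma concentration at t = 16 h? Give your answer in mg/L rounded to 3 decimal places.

755.706 mg/L

k = ln 2 / 11 = 0.06301 per h
Dose 1 (90 mg at t=0 h): 90·exp(−0.06301·16) = 32.838 mg/L
Dose 2 (260 mg at t=3 h): 260·exp(−0.06301·13) = 114.607 mg/L
Dose 3 (225 mg at t=6 h): 225·exp(−0.06301·10) = 119.817 mg/L
Dose 4 (120 mg at t=9 h): 120·exp(−0.06301·7) = 77.200 mg/L
Dose 5 (360 mg at t=12 h): 360·exp(−0.06301·4) = 279.793 mg/L
Dose 6 (140 mg at t=15 h): 140·exp(−0.06301·1) = 131.450 mg/L
C(16) = 32.838 + 114.607 + 119.817 + 77.200 + 279.793 + 131.450 = 755.706 mg/L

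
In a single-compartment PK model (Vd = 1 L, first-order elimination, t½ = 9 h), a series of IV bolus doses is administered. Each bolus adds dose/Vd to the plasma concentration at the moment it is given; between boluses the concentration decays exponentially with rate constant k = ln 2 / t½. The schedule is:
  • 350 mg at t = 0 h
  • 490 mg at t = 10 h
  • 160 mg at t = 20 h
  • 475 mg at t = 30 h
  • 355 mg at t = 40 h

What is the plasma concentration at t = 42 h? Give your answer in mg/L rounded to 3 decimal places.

577.675 mg/L

k = ln 2 / 9 = 0.07702 per h
Dose 1 (350 mg at t=0 h): 350·exp(−0.07702·42) = 13.780 mg/L
Dose 2 (490 mg at t=10 h): 490·exp(−0.07702·32) = 41.674 mg/L
Dose 3 (160 mg at t=20 h): 160·exp(−0.07702·22) = 29.395 mg/L
Dose 4 (475 mg at t=30 h): 475·exp(−0.07702·12) = 188.504 mg/L
Dose 5 (355 mg at t=40 h): 355·exp(−0.07702·2) = 304.322 mg/L
C(42) = 13.780 + 41.674 + 29.395 + 188.504 + 304.322 = 577.675 mg/L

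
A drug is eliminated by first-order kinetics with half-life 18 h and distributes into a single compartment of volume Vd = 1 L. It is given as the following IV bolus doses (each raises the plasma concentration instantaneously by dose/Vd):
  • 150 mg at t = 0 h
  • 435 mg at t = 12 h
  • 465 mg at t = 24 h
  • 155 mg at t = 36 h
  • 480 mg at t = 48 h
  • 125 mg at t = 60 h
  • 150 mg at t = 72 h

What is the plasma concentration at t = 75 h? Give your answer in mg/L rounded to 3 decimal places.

k = ln 2 / 18 = 0.03851 per h
Dose 1 (150 mg at t=0 h): 150·exp(−0.03851·75) = 8.352 mg/L
Dose 2 (435 mg at t=12 h): 435·exp(−0.03851·63) = 38.449 mg/L
Dose 3 (465 mg at t=24 h): 465·exp(−0.03851·51) = 65.243 mg/L
Dose 4 (155 mg at t=36 h): 155·exp(−0.03851·39) = 34.522 mg/L
Dose 5 (480 mg at t=48 h): 480·exp(−0.03851·27) = 169.706 mg/L
Dose 6 (125 mg at t=60 h): 125·exp(−0.03851·15) = 70.154 mg/L
Dose 7 (150 mg at t=72 h): 150·exp(−0.03851·3) = 133.635 mg/L
C(75) = 8.352 + 38.449 + 65.243 + 34.522 + 169.706 + 70.154 + 133.635 = 520.061 mg/L

520.061 mg/L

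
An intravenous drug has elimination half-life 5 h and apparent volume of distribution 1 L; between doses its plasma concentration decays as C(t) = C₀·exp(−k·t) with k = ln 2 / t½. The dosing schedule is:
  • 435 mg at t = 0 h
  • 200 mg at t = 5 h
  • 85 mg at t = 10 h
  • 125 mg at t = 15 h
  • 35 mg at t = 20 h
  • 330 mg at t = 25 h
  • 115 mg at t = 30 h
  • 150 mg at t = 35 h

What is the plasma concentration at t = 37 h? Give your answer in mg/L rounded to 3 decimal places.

k = ln 2 / 5 = 0.13863 per h
Dose 1 (435 mg at t=0 h): 435·exp(−0.13863·37) = 2.576 mg/L
Dose 2 (200 mg at t=5 h): 200·exp(−0.13863·32) = 2.368 mg/L
Dose 3 (85 mg at t=10 h): 85·exp(−0.13863·27) = 2.013 mg/L
Dose 4 (125 mg at t=15 h): 125·exp(−0.13863·22) = 5.921 mg/L
Dose 5 (35 mg at t=20 h): 35·exp(−0.13863·17) = 3.316 mg/L
Dose 6 (330 mg at t=25 h): 330·exp(−0.13863·12) = 62.523 mg/L
Dose 7 (115 mg at t=30 h): 115·exp(−0.13863·7) = 43.577 mg/L
Dose 8 (150 mg at t=35 h): 150·exp(−0.13863·2) = 113.679 mg/L
C(37) = 2.576 + 2.368 + 2.013 + 5.921 + 3.316 + 62.523 + 43.577 + 113.679 = 235.972 mg/L

235.972 mg/L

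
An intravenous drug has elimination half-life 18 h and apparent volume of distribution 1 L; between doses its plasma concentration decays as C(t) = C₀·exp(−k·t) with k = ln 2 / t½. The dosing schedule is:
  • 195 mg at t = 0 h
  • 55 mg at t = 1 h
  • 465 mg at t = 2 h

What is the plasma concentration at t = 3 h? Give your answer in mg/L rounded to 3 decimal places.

k = ln 2 / 18 = 0.03851 per h
Dose 1 (195 mg at t=0 h): 195·exp(−0.03851·3) = 173.725 mg/L
Dose 2 (55 mg at t=1 h): 55·exp(−0.03851·2) = 50.923 mg/L
Dose 3 (465 mg at t=2 h): 465·exp(−0.03851·1) = 447.434 mg/L
C(3) = 173.725 + 50.923 + 447.434 = 672.082 mg/L

672.082 mg/L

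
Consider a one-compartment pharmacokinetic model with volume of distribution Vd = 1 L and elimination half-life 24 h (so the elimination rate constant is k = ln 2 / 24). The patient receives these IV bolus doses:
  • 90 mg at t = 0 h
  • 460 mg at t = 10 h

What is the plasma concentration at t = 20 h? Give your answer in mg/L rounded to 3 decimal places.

k = ln 2 / 24 = 0.02888 per h
Dose 1 (90 mg at t=0 h): 90·exp(−0.02888·20) = 50.511 mg/L
Dose 2 (460 mg at t=10 h): 460·exp(−0.02888·10) = 344.611 mg/L
C(20) = 50.511 + 344.611 = 395.121 mg/L

395.121 mg/L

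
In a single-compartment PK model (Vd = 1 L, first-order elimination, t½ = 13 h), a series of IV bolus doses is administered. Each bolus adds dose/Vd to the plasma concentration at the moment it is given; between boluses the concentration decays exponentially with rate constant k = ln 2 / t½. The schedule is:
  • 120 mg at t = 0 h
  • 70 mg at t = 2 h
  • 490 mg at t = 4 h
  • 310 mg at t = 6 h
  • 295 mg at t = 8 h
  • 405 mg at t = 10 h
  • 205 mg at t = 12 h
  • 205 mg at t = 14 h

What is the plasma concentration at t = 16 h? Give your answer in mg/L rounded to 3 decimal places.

k = ln 2 / 13 = 0.05332 per h
Dose 1 (120 mg at t=0 h): 120·exp(−0.05332·16) = 51.131 mg/L
Dose 2 (70 mg at t=2 h): 70·exp(−0.05332·14) = 33.183 mg/L
Dose 3 (490 mg at t=4 h): 490·exp(−0.05332·12) = 258.418 mg/L
Dose 4 (310 mg at t=6 h): 310·exp(−0.05332·10) = 181.886 mg/L
Dose 5 (295 mg at t=8 h): 295·exp(−0.05332·8) = 192.563 mg/L
Dose 6 (405 mg at t=10 h): 405·exp(−0.05332·6) = 294.116 mg/L
Dose 7 (205 mg at t=12 h): 205·exp(−0.05332·4) = 165.626 mg/L
Dose 8 (205 mg at t=14 h): 205·exp(−0.05332·2) = 184.264 mg/L
C(16) = 51.131 + 33.183 + 258.418 + 181.886 + 192.563 + 294.116 + 165.626 + 184.264 = 1361.187 mg/L

1361.187 mg/L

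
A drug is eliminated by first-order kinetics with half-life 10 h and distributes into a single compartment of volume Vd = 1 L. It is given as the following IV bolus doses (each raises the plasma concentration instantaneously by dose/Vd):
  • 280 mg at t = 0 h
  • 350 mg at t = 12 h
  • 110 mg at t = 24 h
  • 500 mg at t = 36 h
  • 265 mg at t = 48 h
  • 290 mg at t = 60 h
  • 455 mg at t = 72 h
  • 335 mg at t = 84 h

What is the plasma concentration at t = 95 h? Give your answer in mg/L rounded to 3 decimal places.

295.177 mg/L

k = ln 2 / 10 = 0.06931 per h
Dose 1 (280 mg at t=0 h): 280·exp(−0.06931·95) = 0.387 mg/L
Dose 2 (350 mg at t=12 h): 350·exp(−0.06931·83) = 1.111 mg/L
Dose 3 (110 mg at t=24 h): 110·exp(−0.06931·71) = 0.802 mg/L
Dose 4 (500 mg at t=36 h): 500·exp(−0.06931·59) = 8.373 mg/L
Dose 5 (265 mg at t=48 h): 265·exp(−0.06931·47) = 10.195 mg/L
Dose 6 (290 mg at t=60 h): 290·exp(−0.06931·35) = 25.633 mg/L
Dose 7 (455 mg at t=72 h): 455·exp(−0.06931·23) = 92.394 mg/L
Dose 8 (335 mg at t=84 h): 335·exp(−0.06931·11) = 156.283 mg/L
C(95) = 0.387 + 1.111 + 0.802 + 8.373 + 10.195 + 25.633 + 92.394 + 156.283 = 295.177 mg/L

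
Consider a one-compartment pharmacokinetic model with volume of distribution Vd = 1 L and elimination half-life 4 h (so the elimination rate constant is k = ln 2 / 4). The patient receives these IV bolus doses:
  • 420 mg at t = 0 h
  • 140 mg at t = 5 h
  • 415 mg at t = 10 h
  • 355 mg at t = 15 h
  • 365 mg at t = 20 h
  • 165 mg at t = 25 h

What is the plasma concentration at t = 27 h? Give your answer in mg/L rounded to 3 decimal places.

k = ln 2 / 4 = 0.17329 per h
Dose 1 (420 mg at t=0 h): 420·exp(−0.17329·27) = 3.902 mg/L
Dose 2 (140 mg at t=5 h): 140·exp(−0.17329·22) = 3.094 mg/L
Dose 3 (415 mg at t=10 h): 415·exp(−0.17329·17) = 21.811 mg/L
Dose 4 (355 mg at t=15 h): 355·exp(−0.17329·12) = 44.375 mg/L
Dose 5 (365 mg at t=20 h): 365·exp(−0.17329·7) = 108.515 mg/L
Dose 6 (165 mg at t=25 h): 165·exp(−0.17329·2) = 116.673 mg/L
C(27) = 3.902 + 3.094 + 21.811 + 44.375 + 108.515 + 116.673 = 298.369 mg/L

298.369 mg/L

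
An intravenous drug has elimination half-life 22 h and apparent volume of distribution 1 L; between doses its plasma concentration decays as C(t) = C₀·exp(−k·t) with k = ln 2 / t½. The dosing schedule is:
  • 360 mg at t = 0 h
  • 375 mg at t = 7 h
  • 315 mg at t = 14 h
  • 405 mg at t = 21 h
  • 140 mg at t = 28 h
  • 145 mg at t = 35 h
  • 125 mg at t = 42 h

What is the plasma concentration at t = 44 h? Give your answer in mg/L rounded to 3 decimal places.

836.644 mg/L

k = ln 2 / 22 = 0.03151 per h
Dose 1 (360 mg at t=0 h): 360·exp(−0.03151·44) = 90.000 mg/L
Dose 2 (375 mg at t=7 h): 375·exp(−0.03151·37) = 116.884 mg/L
Dose 3 (315 mg at t=14 h): 315·exp(−0.03151·30) = 122.409 mg/L
Dose 4 (405 mg at t=21 h): 405·exp(−0.03151·23) = 196.219 mg/L
Dose 5 (140 mg at t=28 h): 140·exp(−0.03151·16) = 84.566 mg/L
Dose 6 (145 mg at t=35 h): 145·exp(−0.03151·9) = 109.199 mg/L
Dose 7 (125 mg at t=42 h): 125·exp(−0.03151·2) = 117.366 mg/L
C(44) = 90.000 + 116.884 + 122.409 + 196.219 + 84.566 + 109.199 + 117.366 = 836.644 mg/L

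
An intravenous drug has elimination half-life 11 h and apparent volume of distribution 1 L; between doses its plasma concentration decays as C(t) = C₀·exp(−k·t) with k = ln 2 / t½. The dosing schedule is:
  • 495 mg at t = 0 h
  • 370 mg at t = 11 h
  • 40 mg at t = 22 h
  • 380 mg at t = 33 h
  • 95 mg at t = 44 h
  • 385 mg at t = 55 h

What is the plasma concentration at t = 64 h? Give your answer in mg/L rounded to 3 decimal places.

323.899 mg/L

k = ln 2 / 11 = 0.06301 per h
Dose 1 (495 mg at t=0 h): 495·exp(−0.06301·64) = 8.773 mg/L
Dose 2 (370 mg at t=11 h): 370·exp(−0.06301·53) = 13.115 mg/L
Dose 3 (40 mg at t=22 h): 40·exp(−0.06301·42) = 2.836 mg/L
Dose 4 (380 mg at t=33 h): 380·exp(−0.06301·31) = 53.880 mg/L
Dose 5 (95 mg at t=44 h): 95·exp(−0.06301·20) = 26.940 mg/L
Dose 6 (385 mg at t=55 h): 385·exp(−0.06301·9) = 218.355 mg/L
C(64) = 8.773 + 13.115 + 2.836 + 53.880 + 26.940 + 218.355 = 323.899 mg/L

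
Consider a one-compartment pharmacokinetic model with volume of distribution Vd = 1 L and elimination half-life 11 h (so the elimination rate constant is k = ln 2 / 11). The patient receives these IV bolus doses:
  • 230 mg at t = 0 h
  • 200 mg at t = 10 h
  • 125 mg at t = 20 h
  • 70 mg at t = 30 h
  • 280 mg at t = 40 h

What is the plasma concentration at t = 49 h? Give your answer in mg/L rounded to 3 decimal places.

k = ln 2 / 11 = 0.06301 per h
Dose 1 (230 mg at t=0 h): 230·exp(−0.06301·49) = 10.490 mg/L
Dose 2 (200 mg at t=10 h): 200·exp(−0.06301·39) = 17.129 mg/L
Dose 3 (125 mg at t=20 h): 125·exp(−0.06301·29) = 20.104 mg/L
Dose 4 (70 mg at t=30 h): 70·exp(−0.06301·19) = 21.142 mg/L
Dose 5 (280 mg at t=40 h): 280·exp(−0.06301·9) = 158.804 mg/L
C(49) = 10.490 + 17.129 + 20.104 + 21.142 + 158.804 = 227.669 mg/L

227.669 mg/L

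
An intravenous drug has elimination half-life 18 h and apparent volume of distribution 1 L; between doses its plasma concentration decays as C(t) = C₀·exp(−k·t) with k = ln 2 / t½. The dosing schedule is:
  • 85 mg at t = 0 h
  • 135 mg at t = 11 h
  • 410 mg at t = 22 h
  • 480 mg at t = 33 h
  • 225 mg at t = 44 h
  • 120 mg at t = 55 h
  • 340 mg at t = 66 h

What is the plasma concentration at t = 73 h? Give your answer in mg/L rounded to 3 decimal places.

571.225 mg/L

k = ln 2 / 18 = 0.03851 per h
Dose 1 (85 mg at t=0 h): 85·exp(−0.03851·73) = 5.112 mg/L
Dose 2 (135 mg at t=11 h): 135·exp(−0.03851·62) = 12.401 mg/L
Dose 3 (410 mg at t=22 h): 410·exp(−0.03851·51) = 57.526 mg/L
Dose 4 (480 mg at t=33 h): 480·exp(−0.03851·40) = 102.869 mg/L
Dose 5 (225 mg at t=44 h): 225·exp(−0.03851·29) = 73.653 mg/L
Dose 6 (120 mg at t=55 h): 120·exp(−0.03851·18) = 60.000 mg/L
Dose 7 (340 mg at t=66 h): 340·exp(−0.03851·7) = 259.664 mg/L
C(73) = 5.112 + 12.401 + 57.526 + 102.869 + 73.653 + 60.000 + 259.664 = 571.225 mg/L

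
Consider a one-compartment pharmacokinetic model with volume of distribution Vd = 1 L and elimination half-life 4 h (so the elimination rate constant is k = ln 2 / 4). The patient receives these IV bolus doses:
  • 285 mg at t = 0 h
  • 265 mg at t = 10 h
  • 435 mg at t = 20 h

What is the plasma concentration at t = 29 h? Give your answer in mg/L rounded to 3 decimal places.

103.168 mg/L

k = ln 2 / 4 = 0.17329 per h
Dose 1 (285 mg at t=0 h): 285·exp(−0.17329·29) = 1.872 mg/L
Dose 2 (265 mg at t=10 h): 265·exp(−0.17329·19) = 9.848 mg/L
Dose 3 (435 mg at t=20 h): 435·exp(−0.17329·9) = 91.447 mg/L
C(29) = 1.872 + 9.848 + 91.447 = 103.168 mg/L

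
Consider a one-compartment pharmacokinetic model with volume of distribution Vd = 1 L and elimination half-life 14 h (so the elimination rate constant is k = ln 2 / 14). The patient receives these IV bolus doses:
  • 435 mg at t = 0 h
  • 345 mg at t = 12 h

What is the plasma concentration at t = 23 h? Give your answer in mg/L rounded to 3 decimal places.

k = ln 2 / 14 = 0.04951 per h
Dose 1 (435 mg at t=0 h): 435·exp(−0.04951·23) = 139.296 mg/L
Dose 2 (345 mg at t=12 h): 345·exp(−0.04951·11) = 200.122 mg/L
C(23) = 139.296 + 200.122 = 339.419 mg/L

339.419 mg/L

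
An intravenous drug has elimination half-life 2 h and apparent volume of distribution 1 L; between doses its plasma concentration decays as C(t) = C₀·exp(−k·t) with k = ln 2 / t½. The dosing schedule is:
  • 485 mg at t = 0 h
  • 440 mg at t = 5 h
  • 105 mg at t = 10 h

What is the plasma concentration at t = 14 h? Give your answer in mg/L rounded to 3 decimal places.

k = ln 2 / 2 = 0.34657 per h
Dose 1 (485 mg at t=0 h): 485·exp(−0.34657·14) = 3.789 mg/L
Dose 2 (440 mg at t=5 h): 440·exp(−0.34657·9) = 19.445 mg/L
Dose 3 (105 mg at t=10 h): 105·exp(−0.34657·4) = 26.250 mg/L
C(14) = 3.789 + 19.445 + 26.250 = 49.484 mg/L

49.484 mg/L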